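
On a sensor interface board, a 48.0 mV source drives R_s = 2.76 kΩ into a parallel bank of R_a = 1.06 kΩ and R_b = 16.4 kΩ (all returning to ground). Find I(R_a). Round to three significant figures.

I ≈ 12.0 µA

Equivalent of the parallel group: R_p = 0.9956 kΩ.
Node voltage V_A = V_s · R_p/(R_s + R_p) = 48.0 × 0.2651 = 12.73 mV.
Branch current I = V_A/R_a = 12.73/1.06 = 12.00 µA.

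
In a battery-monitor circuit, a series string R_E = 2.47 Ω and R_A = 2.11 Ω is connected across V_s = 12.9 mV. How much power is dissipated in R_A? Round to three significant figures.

Series current I = V_s/ΣR = 12.9/4.580 = 2.817 mA.
V(R_A) = I·R = 5.943 mV; P = V·I = 5.943 × 2.817 = 16.74 µW.

P ≈ 16.7 µW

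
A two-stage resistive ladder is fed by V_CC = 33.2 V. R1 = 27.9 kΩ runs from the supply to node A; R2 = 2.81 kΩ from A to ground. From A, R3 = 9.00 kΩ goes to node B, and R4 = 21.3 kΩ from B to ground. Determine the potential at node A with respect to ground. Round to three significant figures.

V_A ≈ 2.80 V

Looking into the second stage from A: R3 + R4 = 30.30 kΩ appears in parallel with R2.
R2 ‖ (R3+R4) = 2.572 kΩ.
First divider: V_A = V_CC · 2.572/(27.9 + 2.572) = 2.802 V.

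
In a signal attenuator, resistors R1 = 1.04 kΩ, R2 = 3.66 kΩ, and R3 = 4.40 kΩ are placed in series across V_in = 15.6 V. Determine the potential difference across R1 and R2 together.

ΣR = 1.04 + 3.66 + 4.40 = 9.100 kΩ.
R_{R1..R2} = 1.04 + 3.66 = 4.700 kΩ.
V = V_in · R/ΣR = 15.6 × 0.5165 = 8.057 V.

V ≈ 8.06 V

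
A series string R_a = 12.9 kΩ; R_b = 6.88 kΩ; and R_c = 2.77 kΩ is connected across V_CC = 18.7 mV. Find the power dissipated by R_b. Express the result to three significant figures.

P ≈ 4.73 nW

Series current I = V_CC/ΣR = 18.7/22.55 = 0.8293 µA.
V(R_b) = I·R = 5.705 mV; P = V·I = 5.705 × 0.8293 = 4.731 nW.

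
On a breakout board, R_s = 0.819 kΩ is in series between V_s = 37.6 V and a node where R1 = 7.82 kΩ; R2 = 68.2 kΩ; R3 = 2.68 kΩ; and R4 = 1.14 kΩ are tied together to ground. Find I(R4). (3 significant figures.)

Combine the parallel branches: R_p = (1/7.82 + 1/68.2 + 1/2.68 + 1/1.14)⁻¹ = 0.7179 kΩ.
V_A by voltage divider: V_A = 37.6 × 0.7179/(0.819 + 0.7179) = 17.56 V.
Branch current I = V_A/R4 = 17.56/1.14 = 15.41 mA.
(Equivalently: I_total = 24.46 mA, then current-divider fraction G_k/ΣG = 0.6298.)

I ≈ 15.4 mA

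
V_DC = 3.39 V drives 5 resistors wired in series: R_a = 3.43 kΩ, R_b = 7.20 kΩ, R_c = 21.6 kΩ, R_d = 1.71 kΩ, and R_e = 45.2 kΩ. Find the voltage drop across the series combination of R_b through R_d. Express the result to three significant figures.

V ≈ 1.31 V

Total series resistance ΣR = 3.43 + 7.20 + 21.6 + 1.71 + 45.2 = 79.14 kΩ.
R_{R_b..R_d} = 7.20 + 21.6 + 1.71 = 30.51 kΩ.
Voltage divider: V = V_DC · (30.51 / 79.14) = 3.39 × 0.3855 = 1.307 V.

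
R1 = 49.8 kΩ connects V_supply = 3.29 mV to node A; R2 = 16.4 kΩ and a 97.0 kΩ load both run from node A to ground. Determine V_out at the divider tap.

V_out ≈ 0.723 mV

The load sits in parallel with R2, giving an effective lower resistance R2' = R2·R_L/(R2+R_L) = 14.03 kΩ.
Voltage divider with the loaded lower leg: V_out = 3.29 × 14.03/(49.8 + 14.03) = 3.29 × 0.2198 = 0.7231 mV.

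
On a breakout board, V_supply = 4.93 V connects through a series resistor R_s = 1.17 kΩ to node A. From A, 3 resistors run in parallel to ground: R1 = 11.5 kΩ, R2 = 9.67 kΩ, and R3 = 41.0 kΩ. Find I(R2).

I ≈ 0.407 mA

Equivalent of the parallel group: R_p = 4.656 kΩ.
V_A by voltage divider: V_A = 4.93 × 4.656/(1.17 + 4.656) = 3.940 V.
Branch current I = V_A/R2 = 3.940/9.67 = 0.4074 mA.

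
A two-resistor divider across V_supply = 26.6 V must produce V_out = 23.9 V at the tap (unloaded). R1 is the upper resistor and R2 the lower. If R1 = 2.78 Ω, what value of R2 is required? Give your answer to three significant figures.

V_out/V_supply = R2/(R1+R2) = 0.8985.
R2 = R1 · 0.8985/(1 − 0.8985) = 24.61 Ω.

R2 ≈ 24.6 Ω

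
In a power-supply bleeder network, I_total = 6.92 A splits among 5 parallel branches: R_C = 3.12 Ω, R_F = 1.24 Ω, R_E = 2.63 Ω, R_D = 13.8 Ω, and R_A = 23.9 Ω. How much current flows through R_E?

I ≈ 1.62 A

ΣG = 1/3.12 + 1/1.24 + 1/2.63 + 1/13.8 + 1/23.9 = 1.621.
R_E takes the fraction G_k/ΣG = 0.3802/1.621 = 0.2345, so I = 6.92 × 0.2345 = 1.623 A.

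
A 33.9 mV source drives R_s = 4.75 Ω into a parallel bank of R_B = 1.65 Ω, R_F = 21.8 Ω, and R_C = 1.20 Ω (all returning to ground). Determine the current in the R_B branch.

Combine the parallel branches: R_p = (1/1.65 + 1/21.8 + 1/1.20)⁻¹ = 0.6733 Ω.
V_A = 33.9 × 0.6733/5.423 = 4.209 mV.
Branch current I = V_A/R_B = 4.209/1.65 = 2.551 mA.

I ≈ 2.55 mA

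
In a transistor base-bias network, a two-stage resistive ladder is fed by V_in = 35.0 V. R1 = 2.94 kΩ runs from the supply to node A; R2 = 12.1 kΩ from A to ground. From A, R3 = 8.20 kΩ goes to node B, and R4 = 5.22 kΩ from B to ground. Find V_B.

The second stage (R3 + R4 = 13.42 kΩ) loads node A in parallel with R2.
Effective lower resistance at A: R2 ‖ 13.42 = 6.363 kΩ.
So V_A = 35.0 × 0.6840 = 23.94 V.
Stage 2 is unloaded, so V_B = V_A · R4/(R3+R4) = 23.94 × 5.22/13.42 = 9.312 V.

V_B ≈ 9.31 V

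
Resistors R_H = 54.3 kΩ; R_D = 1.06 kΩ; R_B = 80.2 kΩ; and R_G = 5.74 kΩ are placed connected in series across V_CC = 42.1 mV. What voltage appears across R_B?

Series total: ΣR = 54.3 + 1.06 + 80.2 + 5.74 = 141.3 kΩ.
By the voltage-divider rule, V = 42.1 × 80.20/141.3 = 23.90 mV.

V ≈ 23.9 mV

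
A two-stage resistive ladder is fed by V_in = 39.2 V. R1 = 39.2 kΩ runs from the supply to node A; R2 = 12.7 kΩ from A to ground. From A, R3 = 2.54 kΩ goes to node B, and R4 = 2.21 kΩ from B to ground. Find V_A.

V_A ≈ 3.18 V

Node A sees R2 in parallel with the series input of stage 2, R3 + R4 = 4.750 kΩ.
Effective lower resistance at A: R2 ‖ 4.750 = 3.457 kΩ.
First divider: V_A = V_in · 3.457/(39.2 + 3.457) = 3.177 V.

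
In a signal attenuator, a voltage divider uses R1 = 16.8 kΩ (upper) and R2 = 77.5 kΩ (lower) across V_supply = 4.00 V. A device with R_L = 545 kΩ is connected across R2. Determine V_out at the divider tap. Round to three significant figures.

The load sits in parallel with R2, giving an effective lower resistance R2' = R2·R_L/(R2+R_L) = 67.85 kΩ.
Voltage divider with the loaded lower leg: V_out = 4.00 × 67.85/(16.8 + 67.85) = 4.00 × 0.8015 = 3.206 V.

V_out ≈ 3.21 V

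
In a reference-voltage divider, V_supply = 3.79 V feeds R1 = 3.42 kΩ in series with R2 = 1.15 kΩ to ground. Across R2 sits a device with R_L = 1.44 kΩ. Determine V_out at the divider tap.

R2 ‖ R_L = (1.15 × 1.44)/(1.15 + 1.44) = 0.6394 kΩ.
Then V_out = V_supply · R2'/(R1 + R2') = 3.79 × 0.6394/4.059 = 0.5970 V.

V_out ≈ 0.597 V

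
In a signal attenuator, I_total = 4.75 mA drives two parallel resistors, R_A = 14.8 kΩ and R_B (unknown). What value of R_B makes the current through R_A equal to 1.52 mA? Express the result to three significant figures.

R_B ≈ 6.96 kΩ

In a two-way split, I_A/I_total = R_B/(R_A + R_B).
With f = 0.3200, R_B = R_A · f/(1−f) = 14.8 × 0.4706 = 6.965 kΩ.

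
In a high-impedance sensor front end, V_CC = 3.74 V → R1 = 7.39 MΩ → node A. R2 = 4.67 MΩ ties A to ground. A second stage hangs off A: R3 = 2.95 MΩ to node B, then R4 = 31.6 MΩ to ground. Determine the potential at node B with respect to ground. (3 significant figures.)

The second stage (R3 + R4 = 34.55 MΩ) loads node A in parallel with R2.
R2 ‖ (R3+R4) = 4.114 MΩ.
So V_A = 3.74 × 0.3576 = 1.337 V.
Stage 2 is unloaded, so V_B = V_A · R4/(R3+R4) = 1.337 × 31.6/34.55 = 1.223 V.

V_B ≈ 1.22 V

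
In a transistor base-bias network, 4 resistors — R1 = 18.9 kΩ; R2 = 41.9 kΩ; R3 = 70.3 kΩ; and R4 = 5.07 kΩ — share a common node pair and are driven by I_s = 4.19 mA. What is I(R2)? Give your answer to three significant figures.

ΣG = 1/18.9 + 1/41.9 + 1/70.3 + 1/5.07 = 0.2882.
By the current-divider rule, I = I_s · G_k/ΣG = 4.19 × 0.08280 = 0.3469 mA.

I ≈ 0.347 mA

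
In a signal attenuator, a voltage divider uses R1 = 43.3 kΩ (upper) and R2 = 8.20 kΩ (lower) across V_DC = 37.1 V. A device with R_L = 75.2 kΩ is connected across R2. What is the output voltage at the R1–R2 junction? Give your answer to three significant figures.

First combine the lower leg with the load: R2 ‖ R_L = 7.394 kΩ.
Voltage divider with the loaded lower leg: V_out = 37.1 × 7.394/(43.3 + 7.394) = 37.1 × 0.1459 = 5.411 V.

V_out ≈ 5.41 V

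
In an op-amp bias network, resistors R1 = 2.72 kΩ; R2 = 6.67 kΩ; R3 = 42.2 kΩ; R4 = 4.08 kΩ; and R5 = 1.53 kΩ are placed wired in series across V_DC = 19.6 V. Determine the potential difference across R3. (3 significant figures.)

Total series resistance ΣR = 2.72 + 6.67 + 42.2 + 4.08 + 1.53 = 57.20 kΩ.
By the voltage-divider rule, V = 19.6 × 42.20/57.20 = 14.46 V.

V ≈ 14.5 V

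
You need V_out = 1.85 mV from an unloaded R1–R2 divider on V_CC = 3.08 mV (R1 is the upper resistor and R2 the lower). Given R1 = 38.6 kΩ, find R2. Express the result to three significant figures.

R2 ≈ 58.1 kΩ

V_out/V_CC = R2/(R1+R2) = 0.6006.
Rearranging, R2 = R1·k/(1−k) = 38.6 × 1.504 = 58.06 kΩ.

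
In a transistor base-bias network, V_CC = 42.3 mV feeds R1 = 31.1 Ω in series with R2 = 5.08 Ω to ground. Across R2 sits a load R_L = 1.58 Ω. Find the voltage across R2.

V_out ≈ 1.58 mV

First combine the lower leg with the load: R2 ‖ R_L = 1.205 Ω.
Now apply the divider: V_out = 42.3 × 0.03731 = 1.578 mV.
(Unloaded it would be 5.94 mV; the load pulls it down.)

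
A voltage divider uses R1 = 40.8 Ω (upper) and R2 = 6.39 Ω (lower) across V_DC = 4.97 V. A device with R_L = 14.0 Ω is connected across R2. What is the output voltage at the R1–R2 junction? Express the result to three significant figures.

V_out ≈ 0.483 V

First combine the lower leg with the load: R2 ‖ R_L = 4.387 Ω.
Now apply the divider: V_out = 4.97 × 0.09709 = 0.4826 V.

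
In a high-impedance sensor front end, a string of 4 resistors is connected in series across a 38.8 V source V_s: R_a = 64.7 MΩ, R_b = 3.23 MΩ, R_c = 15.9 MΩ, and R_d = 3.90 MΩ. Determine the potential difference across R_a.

V ≈ 28.6 V

ΣR = 64.7 + 3.23 + 15.9 + 3.90 = 87.73 MΩ.
By the voltage-divider rule, V = 38.8 × 64.70/87.73 = 28.61 V.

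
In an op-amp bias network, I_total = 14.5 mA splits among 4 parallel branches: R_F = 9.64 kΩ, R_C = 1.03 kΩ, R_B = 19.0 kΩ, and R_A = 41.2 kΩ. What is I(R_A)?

Conductances: ΣG = 1/9.64 + 1/1.03 + 1/19.0 + 1/41.2 = 1.152 (1/kΩ).
Current divider: I(R_A) = I_total · G_k/ΣG = 14.5 × (0.02427/1.152) = 14.5 × 0.02108 = 0.3056 mA.

I ≈ 0.306 mA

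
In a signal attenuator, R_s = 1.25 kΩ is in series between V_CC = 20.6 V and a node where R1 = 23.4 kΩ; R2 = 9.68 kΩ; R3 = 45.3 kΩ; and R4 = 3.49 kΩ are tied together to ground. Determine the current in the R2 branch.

I ≈ 1.36 mA

Equivalent of the parallel group: R_p = 2.199 kΩ.
V_A by voltage divider: V_A = 20.6 × 2.199/(1.25 + 2.199) = 13.14 V.
I(R2) = V_A / R2 = 13.14/9.68 = 1.357 mA.
(Equivalently: I_total = 5.972 mA, then current-divider fraction G_k/ΣG = 0.2272.)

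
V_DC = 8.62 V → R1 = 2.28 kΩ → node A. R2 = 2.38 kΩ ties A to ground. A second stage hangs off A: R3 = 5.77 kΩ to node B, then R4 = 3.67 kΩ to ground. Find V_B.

V_B ≈ 1.52 V

Node A sees R2 in parallel with the series input of stage 2, R3 + R4 = 9.440 kΩ.
R2 ‖ (R3+R4) = 1.901 kΩ.
First divider: V_A = V_DC · 1.901/(2.28 + 1.901) = 3.919 V.
Stage 2 is unloaded, so V_B = V_A · R4/(R3+R4) = 3.919 × 3.67/9.440 = 1.524 V.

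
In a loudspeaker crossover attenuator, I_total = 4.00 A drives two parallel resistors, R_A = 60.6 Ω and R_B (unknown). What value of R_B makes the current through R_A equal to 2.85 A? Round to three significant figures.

In a two-way split, I_A/I_total = R_B/(R_A + R_B).
2.85/4.00 = R_B/(R_A + R_B) → R_B = R_A · (0.7125)/(1 − 0.7125) = 60.6 × 2.478 = 150.2 Ω.

R_B ≈ 150 Ω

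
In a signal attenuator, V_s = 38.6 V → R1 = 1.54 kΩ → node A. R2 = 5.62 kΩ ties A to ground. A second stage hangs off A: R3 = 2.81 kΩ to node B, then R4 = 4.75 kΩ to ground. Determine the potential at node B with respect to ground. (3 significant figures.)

V_B ≈ 16.4 V

Node A sees R2 in parallel with the series input of stage 2, R3 + R4 = 7.560 kΩ.
Effective lower resistance at A: R2 ‖ 7.560 = 3.224 kΩ.
First divider: V_A = V_s · 3.224/(1.54 + 3.224) = 26.12 V.
Then the unloaded second divider: V_B = V_A × R4/(R3+R4) = 26.12 × 0.6283 = 16.41 V.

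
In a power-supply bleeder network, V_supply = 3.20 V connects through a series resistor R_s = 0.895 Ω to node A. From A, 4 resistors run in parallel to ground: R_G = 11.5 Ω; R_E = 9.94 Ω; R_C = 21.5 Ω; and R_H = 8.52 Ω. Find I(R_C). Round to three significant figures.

Parallel bank: R_p = 1/(1/11.5 + 1/9.94 + 1/21.5 + 1/8.52) = 2.845 Ω.
V_A = 3.20 × 2.845/3.740 = 2.434 V.
Branch current I = V_A/R_C = 2.434/21.5 = 0.1132 A.
(Equivalently: I_total = 0.8555 A, then current-divider fraction G_k/ΣG = 0.1323.)

I ≈ 0.113 A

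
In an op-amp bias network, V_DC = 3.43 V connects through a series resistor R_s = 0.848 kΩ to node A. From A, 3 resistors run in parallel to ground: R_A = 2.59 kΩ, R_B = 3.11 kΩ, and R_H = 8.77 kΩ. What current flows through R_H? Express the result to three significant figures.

Combine the parallel branches: R_p = (1/2.59 + 1/3.11 + 1/8.77)⁻¹ = 1.217 kΩ.
V_A = 3.43 × 1.217/2.065 = 2.021 V.
Branch current I = V_A/R_H = 2.021/8.77 = 0.2305 mA.

I ≈ 0.230 mA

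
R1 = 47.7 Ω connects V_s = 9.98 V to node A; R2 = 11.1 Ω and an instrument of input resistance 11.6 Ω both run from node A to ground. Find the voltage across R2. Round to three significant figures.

V_out ≈ 1.06 V

R2 ‖ R_L = (11.1 × 11.6)/(11.1 + 11.6) = 5.672 Ω.
Then V_out = V_s · R2'/(R1 + R2') = 9.98 × 5.672/53.37 = 1.061 V.
(Unloaded it would be 1.88 V; the load pulls it down.)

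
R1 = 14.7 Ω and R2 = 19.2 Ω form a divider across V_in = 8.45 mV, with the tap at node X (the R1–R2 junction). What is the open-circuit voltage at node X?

V_th ≈ 4.79 mV

V_th is the unloaded tap voltage: V_in · R2/(R1+R2) = 8.45 × 0.5664 = 4.786 mV.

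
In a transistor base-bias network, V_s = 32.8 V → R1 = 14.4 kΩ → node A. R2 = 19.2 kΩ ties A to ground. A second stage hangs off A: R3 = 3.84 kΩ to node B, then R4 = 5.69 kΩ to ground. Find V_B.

Looking into the second stage from A: R3 + R4 = 9.530 kΩ appears in parallel with R2.
R2 ‖ (R3+R4) = 6.369 kΩ.
V_A = 32.8 × 6.369/(14.4 + 6.369) = 10.06 V.
V_B = V_A × 0.5971 = 6.005 V.

V_B ≈ 6.01 V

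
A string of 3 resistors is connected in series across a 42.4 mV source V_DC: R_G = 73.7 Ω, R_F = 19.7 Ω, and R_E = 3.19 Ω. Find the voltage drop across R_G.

V ≈ 32.4 mV

ΣR = 73.7 + 19.7 + 3.19 = 96.59 Ω.
By the voltage-divider rule, V = 42.4 × 73.70/96.59 = 32.35 mV.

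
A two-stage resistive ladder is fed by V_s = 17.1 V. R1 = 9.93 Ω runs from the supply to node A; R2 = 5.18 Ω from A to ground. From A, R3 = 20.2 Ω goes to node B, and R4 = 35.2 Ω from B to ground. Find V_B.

Node A sees R2 in parallel with the series input of stage 2, R3 + R4 = 55.40 Ω.
Effective lower resistance at A: R2 ‖ 55.40 = 4.737 Ω.
V_A = 17.1 × 4.737/(9.93 + 4.737) = 5.523 V.
Stage 2 is unloaded, so V_B = V_A · R4/(R3+R4) = 5.523 × 35.2/55.40 = 3.509 V.

V_B ≈ 3.51 V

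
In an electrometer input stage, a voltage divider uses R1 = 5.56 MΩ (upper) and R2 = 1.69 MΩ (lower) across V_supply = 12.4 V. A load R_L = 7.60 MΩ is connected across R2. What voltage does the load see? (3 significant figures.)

First combine the lower leg with the load: R2 ‖ R_L = 1.383 MΩ.
Now apply the divider: V_out = 12.4 × 0.1991 = 2.469 V.
(Unloaded it would be 2.89 V; the load pulls it down.)

V_out ≈ 2.47 V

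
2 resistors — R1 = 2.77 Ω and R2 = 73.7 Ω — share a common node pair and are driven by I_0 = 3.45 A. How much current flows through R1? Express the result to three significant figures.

Two-branch current divider: I_k = I_0 · R_other/(R_1 + R_2).
So I = 3.45 × 73.7/76.47 = 3.325 A.

I ≈ 3.33 A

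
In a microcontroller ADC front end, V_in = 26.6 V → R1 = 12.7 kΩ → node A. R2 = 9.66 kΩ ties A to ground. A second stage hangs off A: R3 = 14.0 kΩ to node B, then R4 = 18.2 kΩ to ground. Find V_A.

V_A ≈ 9.82 V

Node A sees R2 in parallel with the series input of stage 2, R3 + R4 = 32.20 kΩ.
R2 ‖ (R3+R4) = 7.431 kΩ.
First divider: V_A = V_in · 7.431/(12.7 + 7.431) = 9.819 V.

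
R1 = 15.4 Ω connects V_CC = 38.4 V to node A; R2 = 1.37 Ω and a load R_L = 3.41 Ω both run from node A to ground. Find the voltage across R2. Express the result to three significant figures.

V_out ≈ 2.29 V

R2 ‖ R_L = (1.37 × 3.41)/(1.37 + 3.41) = 0.9773 Ω.
Voltage divider with the loaded lower leg: V_out = 38.4 × 0.9773/(15.4 + 0.9773) = 38.4 × 0.05968 = 2.292 V.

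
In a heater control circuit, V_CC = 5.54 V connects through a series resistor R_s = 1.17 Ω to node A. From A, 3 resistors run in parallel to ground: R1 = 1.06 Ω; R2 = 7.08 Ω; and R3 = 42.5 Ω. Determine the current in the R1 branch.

Equivalent of the parallel group: R_p = 0.9024 Ω.
V_A by voltage divider: V_A = 5.54 × 0.9024/(1.17 + 0.9024) = 2.412 V.
I(R1) = V_A / R1 = 2.412/1.06 = 2.276 A.
(Equivalently: I_total = 2.673 A, then current-divider fraction G_k/ΣG = 0.8513.)

I ≈ 2.28 A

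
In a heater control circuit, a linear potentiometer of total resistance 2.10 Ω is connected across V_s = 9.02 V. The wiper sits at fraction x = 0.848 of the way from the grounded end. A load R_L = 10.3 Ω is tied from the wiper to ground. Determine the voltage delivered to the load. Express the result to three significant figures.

Split the track: R_lower = x·R_p = 1.781 Ω, R_upper = (1−x)·R_p = 0.3192 Ω.
R_L loads the lower segment: effective lower R = 1.518 Ω.
V_out = 9.02 × 1.518/(0.3192 + 1.518) = 7.453 V.

V_out ≈ 7.45 V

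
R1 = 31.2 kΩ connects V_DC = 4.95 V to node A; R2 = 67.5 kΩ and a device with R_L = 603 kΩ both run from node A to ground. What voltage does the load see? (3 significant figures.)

V_out ≈ 3.27 V

The load sits in parallel with R2, giving an effective lower resistance R2' = R2·R_L/(R2+R_L) = 60.70 kΩ.
Then V_out = V_DC · R2'/(R1 + R2') = 4.95 × 60.70/91.90 = 3.270 V.
(Unloaded it would be 3.39 V; the load pulls it down.)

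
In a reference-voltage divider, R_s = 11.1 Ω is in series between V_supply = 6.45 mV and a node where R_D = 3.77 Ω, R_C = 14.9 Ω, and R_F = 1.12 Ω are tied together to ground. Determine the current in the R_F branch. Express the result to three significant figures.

Parallel bank: R_p = 1/(1/3.77 + 1/14.9 + 1/1.12) = 0.8162 Ω.
V_A = 6.45 × 0.8162/11.92 = 0.4418 mV.
I(R_F) = V_A / R_F = 0.4418/1.12 = 0.3944 mA.

I ≈ 0.394 mA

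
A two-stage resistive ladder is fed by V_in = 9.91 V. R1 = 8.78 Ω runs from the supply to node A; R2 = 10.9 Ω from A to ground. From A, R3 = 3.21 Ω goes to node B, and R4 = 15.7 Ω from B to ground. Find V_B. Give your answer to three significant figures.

The second stage (R3 + R4 = 18.91 Ω) loads node A in parallel with R2.
R2 ‖ (R3+R4) = 6.914 Ω.
First divider: V_A = V_in · 6.914/(8.78 + 6.914) = 4.366 V.
V_B = V_A × 0.8302 = 3.625 V.

V_B ≈ 3.62 V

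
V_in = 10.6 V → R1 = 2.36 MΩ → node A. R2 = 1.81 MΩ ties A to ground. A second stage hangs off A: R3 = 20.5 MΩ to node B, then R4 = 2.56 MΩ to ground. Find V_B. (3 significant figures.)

Looking into the second stage from A: R3 + R4 = 23.06 MΩ appears in parallel with R2.
Effective lower resistance at A: R2 ‖ 23.06 = 1.678 MΩ.
So V_A = 10.6 × 0.4156 = 4.405 V.
V_B = V_A × 0.1110 = 0.4890 V.

V_B ≈ 0.489 V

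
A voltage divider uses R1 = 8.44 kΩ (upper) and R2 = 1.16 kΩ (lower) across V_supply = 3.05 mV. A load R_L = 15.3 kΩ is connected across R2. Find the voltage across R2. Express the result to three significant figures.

R2 ‖ R_L = (1.16 × 15.3)/(1.16 + 15.3) = 1.078 kΩ.
Voltage divider with the loaded lower leg: V_out = 3.05 × 1.078/(8.44 + 1.078) = 3.05 × 0.1133 = 0.3455 mV.
(Unloaded it would be 0.369 mV; the load pulls it down.)

V_out ≈ 0.346 mV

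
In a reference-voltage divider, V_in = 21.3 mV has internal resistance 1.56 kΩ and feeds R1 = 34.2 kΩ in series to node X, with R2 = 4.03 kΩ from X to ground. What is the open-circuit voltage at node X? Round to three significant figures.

R1' = 1.56 + 34.2 = 35.76 kΩ (source resistance + R1).
Open-circuit (no load on X): V_th = V_in · R2/(R1' + R2) = 21.3 × 4.03/(35.76 + 4.03) = 2.157 mV.

V_th ≈ 2.16 mV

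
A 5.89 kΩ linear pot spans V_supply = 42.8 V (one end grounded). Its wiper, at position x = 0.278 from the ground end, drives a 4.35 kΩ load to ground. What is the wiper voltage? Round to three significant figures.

V_out ≈ 9.36 V

Lower segment x·R_p = 1.637 kΩ; upper segment (1−x)·R_p = 4.253 kΩ.
R_L loads the lower segment: effective lower R = 1.190 kΩ.
Loaded-divider output: V_out = 42.8 × 0.2186 = 9.356 V.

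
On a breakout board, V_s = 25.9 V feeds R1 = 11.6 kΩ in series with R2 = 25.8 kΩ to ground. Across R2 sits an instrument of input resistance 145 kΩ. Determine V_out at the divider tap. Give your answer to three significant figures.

V_out ≈ 16.9 V

R2 ‖ R_L = (25.8 × 145)/(25.8 + 145) = 21.90 kΩ.
Then V_out = V_s · R2'/(R1 + R2') = 25.9 × 21.90/33.50 = 16.93 V.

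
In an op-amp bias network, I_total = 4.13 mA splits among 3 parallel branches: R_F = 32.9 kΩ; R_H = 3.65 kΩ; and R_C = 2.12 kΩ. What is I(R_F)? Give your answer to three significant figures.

Conductances: ΣG = 1/32.9 + 1/3.65 + 1/2.12 = 0.7761 (1/kΩ).
R_F takes the fraction G_k/ΣG = 0.03040/0.7761 = 0.03917, so I = 4.13 × 0.03917 = 0.1618 mA.

I ≈ 0.162 mA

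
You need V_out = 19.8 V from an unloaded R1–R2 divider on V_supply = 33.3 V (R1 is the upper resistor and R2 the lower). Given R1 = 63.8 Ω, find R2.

R2 ≈ 93.6 Ω

Required fraction k = V_out/V_supply = 0.5946.
So R2 = R1 · V_out/(V_supply − V_out) = 63.8 × 19.8/(33.3 − 19.8) = 63.8 × 1.467 = 93.57 Ω.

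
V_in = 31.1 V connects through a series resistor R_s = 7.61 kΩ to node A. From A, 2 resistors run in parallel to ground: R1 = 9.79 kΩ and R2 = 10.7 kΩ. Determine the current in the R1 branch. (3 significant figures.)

Parallel bank: R_p = 1/(1/9.79 + 1/10.7) = 5.112 kΩ.
V_A by voltage divider: V_A = 31.1 × 5.112/(7.61 + 5.112) = 12.50 V.
Branch current I = V_A/R1 = 12.50/9.79 = 1.277 mA.

I ≈ 1.28 mA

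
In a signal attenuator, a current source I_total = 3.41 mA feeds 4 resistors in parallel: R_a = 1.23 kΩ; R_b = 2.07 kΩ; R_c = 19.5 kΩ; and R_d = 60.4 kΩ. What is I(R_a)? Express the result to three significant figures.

Total conductance ΣG = 1/1.23 + 1/2.07 + 1/19.5 + 1/60.4 = 1.364 (units of 1/kΩ).
R_a takes the fraction G_k/ΣG = 0.8130/1.364 = 0.5961, so I = 3.41 × 0.5961 = 2.033 mA.

I ≈ 2.03 mA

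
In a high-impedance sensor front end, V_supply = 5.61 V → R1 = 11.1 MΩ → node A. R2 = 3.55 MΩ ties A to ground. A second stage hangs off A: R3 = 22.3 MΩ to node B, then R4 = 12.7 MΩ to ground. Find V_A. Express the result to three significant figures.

Node A sees R2 in parallel with the series input of stage 2, R3 + R4 = 35.00 MΩ.
R2 ‖ (R3+R4) = 3.223 MΩ.
So V_A = 5.61 × 0.2250 = 1.262 V.

V_A ≈ 1.26 V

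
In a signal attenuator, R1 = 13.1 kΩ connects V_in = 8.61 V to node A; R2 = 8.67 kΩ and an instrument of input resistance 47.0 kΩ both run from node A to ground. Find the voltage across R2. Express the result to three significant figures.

V_out ≈ 3.09 V

First combine the lower leg with the load: R2 ‖ R_L = 7.320 kΩ.
Voltage divider with the loaded lower leg: V_out = 8.61 × 7.320/(13.1 + 7.320) = 8.61 × 0.3585 = 3.086 V.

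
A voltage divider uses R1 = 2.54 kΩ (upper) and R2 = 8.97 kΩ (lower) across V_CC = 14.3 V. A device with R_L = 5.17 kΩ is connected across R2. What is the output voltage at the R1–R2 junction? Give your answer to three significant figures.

V_out ≈ 8.06 V

R2 ‖ R_L = (8.97 × 5.17)/(8.97 + 5.17) = 3.280 kΩ.
Now apply the divider: V_out = 14.3 × 0.5636 = 8.059 V.
(Unloaded it would be 11.1 V; the load pulls it down.)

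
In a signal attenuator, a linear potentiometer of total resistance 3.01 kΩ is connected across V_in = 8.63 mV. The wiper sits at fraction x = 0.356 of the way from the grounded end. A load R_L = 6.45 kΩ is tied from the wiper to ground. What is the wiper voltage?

Split the track: R_lower = x·R_p = 1.072 kΩ, R_upper = (1−x)·R_p = 1.938 kΩ.
(x·R_p) ‖ R_L = 0.9189 kΩ.
Then V_out = V_in · 0.9189/(1.938 + 0.9189) = 2.775 mV.
(Unloaded: V_out = x·V_in = 3.07 mV.)

V_out ≈ 2.78 mV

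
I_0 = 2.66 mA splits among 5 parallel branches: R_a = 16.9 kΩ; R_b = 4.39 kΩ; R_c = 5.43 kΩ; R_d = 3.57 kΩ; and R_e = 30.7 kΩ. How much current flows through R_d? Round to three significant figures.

I ≈ 0.951 mA

ΣG = 1/16.9 + 1/4.39 + 1/5.43 + 1/3.57 + 1/30.7 = 0.7838.
By the current-divider rule, I = I_0 · G_k/ΣG = 2.66 × 0.3574 = 0.9506 mA.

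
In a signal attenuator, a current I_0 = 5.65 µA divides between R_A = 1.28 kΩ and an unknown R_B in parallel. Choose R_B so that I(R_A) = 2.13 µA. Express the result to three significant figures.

R_B ≈ 0.775 kΩ

Two-branch current divider: I_A = I_0 · R_B/(R_A + R_B).
2.13/5.65 = R_B/(R_A + R_B) → R_B = R_A · (0.3770)/(1 − 0.3770) = 1.28 × 0.6051 = 0.7745 kΩ.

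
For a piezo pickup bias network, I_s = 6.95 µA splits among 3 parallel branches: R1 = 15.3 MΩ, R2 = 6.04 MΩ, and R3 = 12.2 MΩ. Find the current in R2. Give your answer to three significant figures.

ΣG = 1/15.3 + 1/6.04 + 1/12.2 = 0.3129.
R2 takes the fraction G_k/ΣG = 0.1656/0.3129 = 0.5291, so I = 6.95 × 0.5291 = 3.678 µA.

I ≈ 3.68 µA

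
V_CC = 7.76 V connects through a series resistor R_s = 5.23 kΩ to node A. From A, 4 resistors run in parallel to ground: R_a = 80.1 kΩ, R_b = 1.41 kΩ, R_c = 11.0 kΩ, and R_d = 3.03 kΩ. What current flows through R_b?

I ≈ 0.789 mA

Parallel bank: R_p = 1/(1/80.1 + 1/1.41 + 1/11.0 + 1/3.03) = 0.8752 kΩ.
V_A = 7.76 × 0.8752/6.105 = 1.112 V.
I(R_b) = V_A / R_b = 1.112/1.41 = 0.7889 mA.
(Check via current divider: I_total = 1.271 mA; share G_k/ΣG = 0.6207 → same result.)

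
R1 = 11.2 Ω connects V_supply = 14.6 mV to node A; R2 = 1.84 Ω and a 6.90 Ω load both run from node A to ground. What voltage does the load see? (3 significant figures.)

The load sits in parallel with R2, giving an effective lower resistance R2' = R2·R_L/(R2+R_L) = 1.453 Ω.
Now apply the divider: V_out = 14.6 × 0.1148 = 1.676 mV.

V_out ≈ 1.68 mV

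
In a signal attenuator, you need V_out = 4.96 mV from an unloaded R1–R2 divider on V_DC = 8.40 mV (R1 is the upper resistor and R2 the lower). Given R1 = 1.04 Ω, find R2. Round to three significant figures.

R2 ≈ 1.50 Ω

V_out/V_DC = R2/(R1+R2) = 0.5905.
R2 = R1 · 0.5905/(1 − 0.5905) = 1.500 Ω.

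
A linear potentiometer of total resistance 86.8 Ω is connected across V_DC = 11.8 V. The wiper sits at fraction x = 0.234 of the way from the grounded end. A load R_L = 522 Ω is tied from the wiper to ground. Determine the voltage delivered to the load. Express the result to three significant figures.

V_out ≈ 2.68 V

Lower segment x·R_p = 20.31 Ω; upper segment (1−x)·R_p = 66.49 Ω.
R_L loads the lower segment: effective lower R = 19.55 Ω.
Then V_out = V_DC · 19.55/(66.49 + 19.55) = 2.681 V.
(Unloaded: V_out = x·V_DC = 2.76 V.)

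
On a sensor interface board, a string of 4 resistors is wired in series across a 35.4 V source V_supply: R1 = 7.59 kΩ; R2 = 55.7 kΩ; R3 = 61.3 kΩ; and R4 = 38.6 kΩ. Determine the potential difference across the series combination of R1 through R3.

V ≈ 27.0 V

ΣR = 7.59 + 55.7 + 61.3 + 38.6 = 163.2 kΩ.
R_{R1..R3} = 7.59 + 55.7 + 61.3 = 124.6 kΩ.
Voltage divider: V = V_supply · (124.6 / 163.2) = 35.4 × 0.7635 = 27.03 V.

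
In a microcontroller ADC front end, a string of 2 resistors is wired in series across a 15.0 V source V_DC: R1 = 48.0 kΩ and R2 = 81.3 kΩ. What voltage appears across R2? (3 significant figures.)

Total series resistance ΣR = 48.0 + 81.3 = 129.3 kΩ.
V = V_DC · R/ΣR = 15.0 × 0.6288 = 9.432 V.

V ≈ 9.43 V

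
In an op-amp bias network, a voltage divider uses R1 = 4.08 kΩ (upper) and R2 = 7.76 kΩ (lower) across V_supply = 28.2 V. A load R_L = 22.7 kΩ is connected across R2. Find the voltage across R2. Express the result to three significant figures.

V_out ≈ 16.5 V

R2 ‖ R_L = (7.76 × 22.7)/(7.76 + 22.7) = 5.783 kΩ.
Voltage divider with the loaded lower leg: V_out = 28.2 × 5.783/(4.08 + 5.783) = 28.2 × 0.5863 = 16.53 V.
(Unloaded it would be 18.5 V; the load pulls it down.)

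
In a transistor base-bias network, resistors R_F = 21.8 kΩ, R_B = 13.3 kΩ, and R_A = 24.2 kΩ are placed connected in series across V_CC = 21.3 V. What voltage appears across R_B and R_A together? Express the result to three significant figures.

Series total: ΣR = 21.8 + 13.3 + 24.2 = 59.30 kΩ.
R_{R_B..R_A} = 13.3 + 24.2 = 37.50 kΩ.
By the voltage-divider rule, V = 21.3 × 37.50/59.30 = 13.47 V.

V ≈ 13.5 V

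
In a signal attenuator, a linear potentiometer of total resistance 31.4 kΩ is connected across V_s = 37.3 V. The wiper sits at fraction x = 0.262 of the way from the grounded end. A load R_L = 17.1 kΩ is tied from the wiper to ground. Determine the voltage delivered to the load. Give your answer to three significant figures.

V_out ≈ 7.21 V

The pot divides into 23.17 kΩ above the wiper and 8.227 kΩ below.
R_L loads the lower segment: effective lower R = 5.555 kΩ.
V_out = 37.3 × 5.555/(23.17 + 5.555) = 7.212 V.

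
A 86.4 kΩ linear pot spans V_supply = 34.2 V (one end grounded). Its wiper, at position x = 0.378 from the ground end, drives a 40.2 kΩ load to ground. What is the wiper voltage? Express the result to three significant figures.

V_out ≈ 8.59 V

The pot divides into 53.74 kΩ above the wiper and 32.66 kΩ below.
R_L loads the lower segment: effective lower R = 18.02 kΩ.
V_out = 34.2 × 18.02/(53.74 + 18.02) = 8.588 V.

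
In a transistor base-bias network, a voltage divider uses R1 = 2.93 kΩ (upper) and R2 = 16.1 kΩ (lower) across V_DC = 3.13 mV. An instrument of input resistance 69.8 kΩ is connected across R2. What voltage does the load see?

V_out ≈ 2.56 mV

The load sits in parallel with R2, giving an effective lower resistance R2' = R2·R_L/(R2+R_L) = 13.08 kΩ.
Now apply the divider: V_out = 3.13 × 0.8170 = 2.557 mV.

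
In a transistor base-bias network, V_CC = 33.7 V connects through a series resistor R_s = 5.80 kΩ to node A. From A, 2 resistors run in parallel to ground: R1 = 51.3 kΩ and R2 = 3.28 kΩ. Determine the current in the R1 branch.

I ≈ 0.228 mA

Parallel bank: R_p = 1/(1/51.3 + 1/3.28) = 3.083 kΩ.
V_A by voltage divider: V_A = 33.7 × 3.083/(5.80 + 3.083) = 11.70 V.
I(R1) = V_A / R1 = 11.70/51.3 = 0.2280 mA.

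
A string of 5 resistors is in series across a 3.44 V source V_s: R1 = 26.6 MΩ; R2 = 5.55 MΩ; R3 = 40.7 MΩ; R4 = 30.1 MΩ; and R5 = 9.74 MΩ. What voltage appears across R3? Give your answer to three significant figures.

V ≈ 1.24 V

ΣR = 26.6 + 5.55 + 40.7 + 30.1 + 9.74 = 112.7 MΩ.
By the voltage-divider rule, V = 3.44 × 40.70/112.7 = 1.242 V.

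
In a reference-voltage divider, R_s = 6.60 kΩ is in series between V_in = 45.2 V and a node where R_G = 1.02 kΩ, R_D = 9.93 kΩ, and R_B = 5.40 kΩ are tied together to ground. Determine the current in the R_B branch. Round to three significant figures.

Parallel bank: R_p = 1/(1/1.02 + 1/9.93 + 1/5.40) = 0.7897 kΩ.
V_A by voltage divider: V_A = 45.2 × 0.7897/(6.60 + 0.7897) = 4.830 V.
Branch current I = V_A/R_B = 4.830/5.40 = 0.8945 mA.

I ≈ 0.895 mA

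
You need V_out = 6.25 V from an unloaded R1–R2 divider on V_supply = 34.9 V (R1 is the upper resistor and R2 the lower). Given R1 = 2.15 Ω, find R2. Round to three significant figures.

R2 ≈ 0.469 Ω

Required fraction k = V_out/V_supply = 0.1791.
R2 = R1 · 0.1791/(1 − 0.1791) = 0.4690 Ω.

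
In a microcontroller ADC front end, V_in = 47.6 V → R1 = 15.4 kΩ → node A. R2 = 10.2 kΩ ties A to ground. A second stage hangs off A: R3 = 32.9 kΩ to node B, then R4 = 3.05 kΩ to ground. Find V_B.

V_B ≈ 1.37 V

Looking into the second stage from A: R3 + R4 = 35.95 kΩ appears in parallel with R2.
R2 ‖ (R3+R4) = 7.946 kΩ.
So V_A = 47.6 × 0.3403 = 16.20 V.
V_B = V_A × 0.08484 = 1.374 V.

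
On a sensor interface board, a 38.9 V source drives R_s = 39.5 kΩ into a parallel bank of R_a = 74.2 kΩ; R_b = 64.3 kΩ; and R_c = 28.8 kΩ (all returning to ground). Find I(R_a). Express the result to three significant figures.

I ≈ 0.149 mA

Parallel bank: R_p = 1/(1/74.2 + 1/64.3 + 1/28.8) = 15.69 kΩ.
V_A = 38.9 × 15.69/55.19 = 11.06 V.
Branch current I = V_A/R_a = 11.06/74.2 = 0.1490 mA.
(Check via current divider: I_total = 0.7049 mA; share G_k/ΣG = 0.2114 → same result.)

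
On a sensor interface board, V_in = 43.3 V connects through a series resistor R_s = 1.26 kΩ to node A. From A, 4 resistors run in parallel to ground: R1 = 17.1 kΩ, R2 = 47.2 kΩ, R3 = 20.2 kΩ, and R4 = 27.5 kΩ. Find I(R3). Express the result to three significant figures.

Equivalent of the parallel group: R_p = 6.041 kΩ.
V_A = 43.3 × 6.041/7.301 = 35.83 V.
Branch current I = V_A/R3 = 35.83/20.2 = 1.774 mA.

I ≈ 1.77 mA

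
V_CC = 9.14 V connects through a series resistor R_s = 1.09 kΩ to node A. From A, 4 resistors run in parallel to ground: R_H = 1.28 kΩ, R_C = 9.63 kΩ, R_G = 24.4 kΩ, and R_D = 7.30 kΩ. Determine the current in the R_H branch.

I ≈ 3.31 mA

Combine the parallel branches: R_p = (1/1.28 + 1/9.63 + 1/24.4 + 1/7.30)⁻¹ = 0.9407 kΩ.
Node voltage V_A = V_CC · R_p/(R_s + R_p) = 9.14 × 0.4632 = 4.234 V.
I(R_H) = V_A / R_H = 4.234/1.28 = 3.308 mA.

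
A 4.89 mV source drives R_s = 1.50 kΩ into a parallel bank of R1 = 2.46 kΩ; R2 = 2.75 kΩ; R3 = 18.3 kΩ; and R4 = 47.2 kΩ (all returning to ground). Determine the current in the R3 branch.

I ≈ 0.118 µA

Equivalent of the parallel group: R_p = 1.182 kΩ.
Node voltage V_A = V_s · R_p/(R_s + R_p) = 4.89 × 0.4407 = 2.155 mV.
I(R3) = V_A / R3 = 2.155/18.3 = 0.1178 µA.
(Equivalently: I_total = 1.823 µA, then current-divider fraction G_k/ΣG = 0.06459.)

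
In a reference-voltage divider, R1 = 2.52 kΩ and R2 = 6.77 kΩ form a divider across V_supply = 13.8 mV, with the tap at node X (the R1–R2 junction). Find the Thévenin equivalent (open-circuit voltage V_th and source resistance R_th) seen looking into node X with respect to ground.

With X open, the divider is unloaded: V_th = 13.8 × 6.77/9.290 = 10.06 mV.
Looking into X with the source shorted: R_th = R1·R2/(R1+R2) = 2.520 × 6.77/9.290 = 1.836 kΩ.

V_th ≈ 10.1 mV, R_th ≈ 1.84 kΩ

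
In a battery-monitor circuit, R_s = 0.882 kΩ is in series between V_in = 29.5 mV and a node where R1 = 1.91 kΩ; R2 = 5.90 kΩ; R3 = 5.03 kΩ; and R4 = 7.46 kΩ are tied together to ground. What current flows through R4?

Combine the parallel branches: R_p = (1/1.91 + 1/5.90 + 1/5.03 + 1/7.46)⁻¹ = 0.9747 kΩ.
V_A by voltage divider: V_A = 29.5 × 0.9747/(0.882 + 0.9747) = 15.49 mV.
Branch current I = V_A/R4 = 15.49/7.46 = 2.076 µA.

I ≈ 2.08 µA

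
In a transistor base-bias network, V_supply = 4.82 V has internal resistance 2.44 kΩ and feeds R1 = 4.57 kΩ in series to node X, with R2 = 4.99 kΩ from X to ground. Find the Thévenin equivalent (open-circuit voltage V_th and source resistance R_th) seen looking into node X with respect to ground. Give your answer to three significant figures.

R1' = 2.44 + 4.57 = 7.010 kΩ (source resistance + R1).
With X open, the divider is unloaded: V_th = 4.82 × 4.99/12.00 = 2.004 V.
With V_supply suppressed (replaced by a short), R_th = R1' ‖ R2 = (7.010 × 4.99)/(7.010 + 4.99) = 2.915 kΩ.

V_th ≈ 2.00 V, R_th ≈ 2.91 kΩ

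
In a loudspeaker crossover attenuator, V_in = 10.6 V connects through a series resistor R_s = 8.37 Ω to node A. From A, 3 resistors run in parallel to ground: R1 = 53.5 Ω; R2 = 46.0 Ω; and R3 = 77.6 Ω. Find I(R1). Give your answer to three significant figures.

Equivalent of the parallel group: R_p = 18.76 Ω.
V_A by voltage divider: V_A = 10.6 × 18.76/(8.37 + 18.76) = 7.329 V.
I(R1) = V_A / R1 = 7.329/53.5 = 0.1370 A.

I ≈ 0.137 A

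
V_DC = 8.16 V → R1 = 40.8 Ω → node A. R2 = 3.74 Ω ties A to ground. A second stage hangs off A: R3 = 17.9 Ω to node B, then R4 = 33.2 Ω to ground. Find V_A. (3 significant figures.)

The second stage (R3 + R4 = 51.10 Ω) loads node A in parallel with R2.
Effective lower resistance at A: R2 ‖ 51.10 = 3.485 Ω.
First divider: V_A = V_DC · 3.485/(40.8 + 3.485) = 0.6421 V.

V_A ≈ 0.642 V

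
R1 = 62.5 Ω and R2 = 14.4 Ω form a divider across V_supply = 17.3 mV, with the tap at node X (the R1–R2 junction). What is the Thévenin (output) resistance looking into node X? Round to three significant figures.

R_th ≈ 11.7 Ω

With V_supply suppressed (replaced by a short), R_th = R1 ‖ R2 = (62.50 × 14.4)/(62.50 + 14.4) = 11.70 Ω.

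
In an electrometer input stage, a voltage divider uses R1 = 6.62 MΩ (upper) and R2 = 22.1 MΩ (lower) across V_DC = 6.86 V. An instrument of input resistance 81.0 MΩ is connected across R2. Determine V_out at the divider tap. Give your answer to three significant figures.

V_out ≈ 4.97 V

R2 ‖ R_L = (22.1 × 81.0)/(22.1 + 81.0) = 17.36 MΩ.
Now apply the divider: V_out = 6.86 × 0.7240 = 4.966 V.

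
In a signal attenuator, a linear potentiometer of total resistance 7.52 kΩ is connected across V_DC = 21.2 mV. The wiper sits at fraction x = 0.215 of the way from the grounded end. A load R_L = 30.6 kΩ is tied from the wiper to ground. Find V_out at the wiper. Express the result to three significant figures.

The pot divides into 5.903 kΩ above the wiper and 1.617 kΩ below.
(x·R_p) ‖ R_L = 1.536 kΩ.
Then V_out = V_DC · 1.536/(5.903 + 1.536) = 4.376 mV.

V_out ≈ 4.38 mV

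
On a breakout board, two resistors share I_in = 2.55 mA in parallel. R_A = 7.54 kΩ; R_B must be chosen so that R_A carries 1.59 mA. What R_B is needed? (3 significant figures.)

R_B ≈ 12.5 kΩ

The fraction through R_A equals R_B/(R_A+R_B).
With f = 0.6235, R_B = R_A · f/(1−f) = 7.54 × 1.656 = 12.49 kΩ.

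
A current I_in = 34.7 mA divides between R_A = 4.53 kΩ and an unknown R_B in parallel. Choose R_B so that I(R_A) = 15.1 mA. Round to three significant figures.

R_B ≈ 3.49 kΩ

Two-branch current divider: I_A = I_in · R_B/(R_A + R_B).
15.1/34.7 = R_B/(R_A + R_B) → R_B = R_A · (0.4352)/(1 − 0.4352) = 4.53 × 0.7704 = 3.490 kΩ.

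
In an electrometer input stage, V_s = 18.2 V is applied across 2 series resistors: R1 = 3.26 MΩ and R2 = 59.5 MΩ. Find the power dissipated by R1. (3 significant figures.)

The common current is I = 18.2/62.76 = 0.2900 µA.
P = I²R = 0.08410 × 3.26 = 0.2742 µW.

P ≈ 0.274 µW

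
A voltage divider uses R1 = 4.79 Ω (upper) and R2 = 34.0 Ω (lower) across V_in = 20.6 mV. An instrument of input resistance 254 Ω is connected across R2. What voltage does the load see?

R2 ‖ R_L = (34.0 × 254)/(34.0 + 254) = 29.99 Ω.
Then V_out = V_in · R2'/(R1 + R2') = 20.6 × 29.99/34.78 = 17.76 mV.
(Unloaded it would be 18.1 mV; the load pulls it down.)

V_out ≈ 17.8 mV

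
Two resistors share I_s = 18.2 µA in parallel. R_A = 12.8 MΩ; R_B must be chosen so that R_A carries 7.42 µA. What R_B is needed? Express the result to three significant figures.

In a two-way split, I_A/I_s = R_B/(R_A + R_B).
7.42/18.2 = R_B/(R_A + R_B) → R_B = R_A · (0.4077)/(1 − 0.4077) = 12.8 × 0.6883 = 8.810 MΩ.

R_B ≈ 8.81 MΩ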